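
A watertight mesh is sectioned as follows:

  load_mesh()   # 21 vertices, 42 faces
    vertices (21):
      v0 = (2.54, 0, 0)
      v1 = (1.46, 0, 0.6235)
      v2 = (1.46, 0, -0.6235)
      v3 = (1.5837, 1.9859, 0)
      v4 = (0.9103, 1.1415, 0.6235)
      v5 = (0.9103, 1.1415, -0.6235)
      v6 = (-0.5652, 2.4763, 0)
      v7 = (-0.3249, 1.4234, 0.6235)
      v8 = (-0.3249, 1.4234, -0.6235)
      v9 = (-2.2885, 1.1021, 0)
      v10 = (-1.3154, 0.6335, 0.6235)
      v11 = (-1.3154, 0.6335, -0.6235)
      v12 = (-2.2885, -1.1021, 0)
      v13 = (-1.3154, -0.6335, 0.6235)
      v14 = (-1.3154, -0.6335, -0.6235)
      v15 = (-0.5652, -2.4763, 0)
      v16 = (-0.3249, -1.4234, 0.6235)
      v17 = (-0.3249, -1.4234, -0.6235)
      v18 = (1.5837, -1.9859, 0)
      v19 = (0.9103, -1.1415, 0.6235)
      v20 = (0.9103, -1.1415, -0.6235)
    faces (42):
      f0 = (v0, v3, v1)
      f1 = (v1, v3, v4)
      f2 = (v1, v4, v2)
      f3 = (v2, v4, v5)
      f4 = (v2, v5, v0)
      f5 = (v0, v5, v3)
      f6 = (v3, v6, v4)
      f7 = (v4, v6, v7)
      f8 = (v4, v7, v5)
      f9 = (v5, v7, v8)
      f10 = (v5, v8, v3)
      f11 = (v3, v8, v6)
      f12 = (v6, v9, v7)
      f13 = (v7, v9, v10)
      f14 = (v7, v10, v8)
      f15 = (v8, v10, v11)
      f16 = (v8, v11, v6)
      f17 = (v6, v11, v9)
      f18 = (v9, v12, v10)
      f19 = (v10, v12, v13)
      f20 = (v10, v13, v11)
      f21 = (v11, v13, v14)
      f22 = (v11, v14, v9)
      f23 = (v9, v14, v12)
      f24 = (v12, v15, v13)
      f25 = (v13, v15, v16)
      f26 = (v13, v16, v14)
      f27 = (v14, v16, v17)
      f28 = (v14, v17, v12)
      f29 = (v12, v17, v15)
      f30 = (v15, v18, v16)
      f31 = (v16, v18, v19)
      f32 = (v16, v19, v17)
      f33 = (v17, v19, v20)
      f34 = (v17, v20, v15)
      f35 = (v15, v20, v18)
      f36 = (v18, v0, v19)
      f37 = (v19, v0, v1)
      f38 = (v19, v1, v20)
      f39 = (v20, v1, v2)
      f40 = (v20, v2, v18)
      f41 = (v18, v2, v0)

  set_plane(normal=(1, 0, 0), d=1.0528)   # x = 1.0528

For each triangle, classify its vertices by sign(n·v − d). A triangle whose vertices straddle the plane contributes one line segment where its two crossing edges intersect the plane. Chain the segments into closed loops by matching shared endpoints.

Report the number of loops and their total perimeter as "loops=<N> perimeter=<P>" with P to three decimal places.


Straddling triangles (16 of 42):
  (v1,v3,v4) [++-] → (1.0528, 1.32019, 0.491559)–(1.0528, 0.845586, 0.6235)  len=0.4926
  (v1,v4,v2) [+-+] → (1.0528, 0.845586, 0.6235)–(1.0528, 0.845586, 0.300237)  len=0.3233
  (v2,v4,v5) [+--] → (1.0528, 0.845586, 0.300237)–(1.0528, 0.845586, -0.6235)  len=0.9237
  (v2,v5,v0) [+-+] → (1.0528, 0.845586, -0.6235)–(1.0528, 1.04169, -0.568982)  len=0.2035
  (v0,v5,v3) [+-+] → (1.0528, 1.04169, -0.568982)–(1.0528, 1.32019, -0.491559)  len=0.2891
  (v3,v6,v4) [+--] → (1.0528, 2.10706, 0)–(1.0528, 1.32019, 0.491559)  len=0.9278
  (v5,v8,v3) [--+] → (1.0528, 1.82943, -0.173434)–(1.0528, 1.32019, -0.491559)  len=0.6004
  (v3,v8,v6) [+--] → (1.0528, 1.82943, -0.173434)–(1.0528, 2.10706, 0)  len=0.3273
  (v15,v18,v16) [-+-] → (1.0528, -2.10706, 0)–(1.0528, -1.82943, 0.173434)  len=0.3273
  (v16,v18,v19) [-+-] → (1.0528, -1.82943, 0.173434)–(1.0528, -1.32019, 0.491559)  len=0.6004
  (v15,v20,v18) [--+] → (1.0528, -1.32019, -0.491559)–(1.0528, -2.10706, 0)  len=0.9278
  (v18,v0,v19) [++-] → (1.0528, -1.04169, 0.568982)–(1.0528, -1.32019, 0.491559)  len=0.2891
  (v19,v0,v1) [-++] → (1.0528, -1.04169, 0.568982)–(1.0528, -0.845586, 0.6235)  len=0.2035
  (v19,v1,v20) [-+-] → (1.0528, -0.845586, 0.6235)–(1.0528, -0.845586, -0.300237)  len=0.9237
  (v20,v1,v2) [-++] → (1.0528, -0.845586, -0.300237)–(1.0528, -0.845586, -0.6235)  len=0.3233
  (v20,v2,v18) [-++] → (1.0528, -0.845586, -0.6235)–(1.0528, -1.32019, -0.491559)  len=0.4926

Chained into 2 loop(s):
  loop 1: 8 segments, perimeter = 4.0878
  loop 2: 8 segments, perimeter = 4.0878
Total perimeter = 8.176

loops=2 perimeter=8.176


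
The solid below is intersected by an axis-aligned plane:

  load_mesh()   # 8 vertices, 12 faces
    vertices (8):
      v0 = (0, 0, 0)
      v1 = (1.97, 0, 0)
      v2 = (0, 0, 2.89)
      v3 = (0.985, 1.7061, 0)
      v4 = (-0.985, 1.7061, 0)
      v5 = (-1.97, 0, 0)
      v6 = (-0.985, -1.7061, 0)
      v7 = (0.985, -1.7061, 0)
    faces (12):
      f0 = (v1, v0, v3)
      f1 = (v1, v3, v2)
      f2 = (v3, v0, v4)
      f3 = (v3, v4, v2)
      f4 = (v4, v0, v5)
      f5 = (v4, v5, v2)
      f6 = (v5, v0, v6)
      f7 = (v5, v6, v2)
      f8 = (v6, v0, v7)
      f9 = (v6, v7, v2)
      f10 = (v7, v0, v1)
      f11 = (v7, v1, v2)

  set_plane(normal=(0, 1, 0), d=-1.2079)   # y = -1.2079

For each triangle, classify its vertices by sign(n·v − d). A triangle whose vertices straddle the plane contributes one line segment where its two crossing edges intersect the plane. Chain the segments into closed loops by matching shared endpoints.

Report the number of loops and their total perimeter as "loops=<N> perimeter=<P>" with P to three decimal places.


loops=1 perimeter=5.983

Straddling triangles (6 of 12):
  (v5,v0,v6) [++-] → (-0.697369, -1.2079, 0)–(-1.27263, -1.2079, 0)  len=0.5753
  (v5,v6,v2) [+-+] → (-1.27263, -1.2079, 0)–(-0.697369, -1.2079, 0.843912)  len=1.0213
  (v6,v0,v7) [-+-] → (-0.697369, -1.2079, 0)–(0.697369, -1.2079, 0)  len=1.3947
  (v6,v7,v2) [--+] → (0.697369, -1.2079, 0.843912)–(-0.697369, -1.2079, 0.843912)  len=1.3947
  (v7,v0,v1) [-++] → (0.697369, -1.2079, 0)–(1.27263, -1.2079, 0)  len=0.5753
  (v7,v1,v2) [-++] → (1.27263, -1.2079, 0)–(0.697369, -1.2079, 0.843912)  len=1.0213

Chained into 1 loop(s):
  loop 1: 6 segments, perimeter = 5.9827
Total perimeter = 5.983


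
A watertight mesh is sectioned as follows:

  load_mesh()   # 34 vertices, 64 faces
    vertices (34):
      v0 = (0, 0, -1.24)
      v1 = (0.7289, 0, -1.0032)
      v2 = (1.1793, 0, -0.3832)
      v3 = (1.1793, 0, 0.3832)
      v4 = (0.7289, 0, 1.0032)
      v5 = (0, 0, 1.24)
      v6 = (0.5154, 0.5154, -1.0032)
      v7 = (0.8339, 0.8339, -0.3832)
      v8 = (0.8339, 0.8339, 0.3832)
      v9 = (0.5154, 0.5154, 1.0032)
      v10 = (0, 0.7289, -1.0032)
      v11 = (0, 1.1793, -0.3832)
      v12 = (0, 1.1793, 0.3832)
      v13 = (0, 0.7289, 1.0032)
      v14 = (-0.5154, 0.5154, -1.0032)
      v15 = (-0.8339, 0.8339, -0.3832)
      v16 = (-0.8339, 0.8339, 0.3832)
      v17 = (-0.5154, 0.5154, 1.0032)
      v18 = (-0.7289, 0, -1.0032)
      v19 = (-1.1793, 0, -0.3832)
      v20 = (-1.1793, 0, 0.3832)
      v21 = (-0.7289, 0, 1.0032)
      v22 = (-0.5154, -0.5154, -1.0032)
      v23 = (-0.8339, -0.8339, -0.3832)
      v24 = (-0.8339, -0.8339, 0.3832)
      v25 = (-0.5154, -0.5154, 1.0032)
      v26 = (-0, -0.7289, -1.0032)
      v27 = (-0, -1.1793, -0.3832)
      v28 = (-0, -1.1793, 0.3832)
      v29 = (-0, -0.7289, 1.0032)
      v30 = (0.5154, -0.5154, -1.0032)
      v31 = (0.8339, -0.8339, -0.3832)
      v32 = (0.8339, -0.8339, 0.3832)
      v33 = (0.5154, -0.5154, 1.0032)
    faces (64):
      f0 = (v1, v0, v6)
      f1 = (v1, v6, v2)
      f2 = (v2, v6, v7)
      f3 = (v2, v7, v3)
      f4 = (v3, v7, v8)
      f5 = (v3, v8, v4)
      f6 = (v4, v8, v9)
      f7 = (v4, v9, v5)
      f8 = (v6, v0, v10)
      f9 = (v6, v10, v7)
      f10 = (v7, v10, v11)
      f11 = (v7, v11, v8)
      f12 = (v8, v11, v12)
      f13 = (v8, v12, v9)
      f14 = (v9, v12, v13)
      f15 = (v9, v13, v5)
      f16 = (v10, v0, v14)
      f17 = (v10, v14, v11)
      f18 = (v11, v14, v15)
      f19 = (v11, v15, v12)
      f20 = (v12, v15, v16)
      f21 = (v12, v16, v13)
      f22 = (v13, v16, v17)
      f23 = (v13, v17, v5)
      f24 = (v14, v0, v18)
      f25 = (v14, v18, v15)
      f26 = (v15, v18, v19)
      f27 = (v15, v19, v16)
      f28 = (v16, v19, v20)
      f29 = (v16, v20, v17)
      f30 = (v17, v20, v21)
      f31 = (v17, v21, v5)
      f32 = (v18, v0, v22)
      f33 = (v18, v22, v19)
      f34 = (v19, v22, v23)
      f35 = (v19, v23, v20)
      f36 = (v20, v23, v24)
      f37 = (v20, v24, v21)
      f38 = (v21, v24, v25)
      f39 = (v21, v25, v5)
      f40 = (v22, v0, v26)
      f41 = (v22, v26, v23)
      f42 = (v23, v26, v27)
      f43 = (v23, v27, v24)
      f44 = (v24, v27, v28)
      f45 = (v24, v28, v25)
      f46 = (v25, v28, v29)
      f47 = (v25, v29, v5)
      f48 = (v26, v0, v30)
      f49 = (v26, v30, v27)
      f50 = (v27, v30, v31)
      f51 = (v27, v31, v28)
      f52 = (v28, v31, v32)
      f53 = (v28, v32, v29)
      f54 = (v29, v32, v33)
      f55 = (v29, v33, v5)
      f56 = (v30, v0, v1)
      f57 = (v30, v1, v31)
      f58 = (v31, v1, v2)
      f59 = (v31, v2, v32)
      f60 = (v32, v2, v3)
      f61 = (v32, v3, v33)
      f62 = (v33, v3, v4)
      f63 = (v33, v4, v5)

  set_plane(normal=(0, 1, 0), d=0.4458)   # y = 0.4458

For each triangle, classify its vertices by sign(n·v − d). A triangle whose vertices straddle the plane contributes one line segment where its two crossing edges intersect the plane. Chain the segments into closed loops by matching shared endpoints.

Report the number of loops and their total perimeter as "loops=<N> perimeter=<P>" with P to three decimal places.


Straddling triangles (20 of 64):
  (v1,v0,v6) [--+] → (0.4458, 0.4458, -1.03518)–(0.544231, 0.4458, -1.0032)  len=0.1035
  (v1,v6,v2) [-+-] → (0.544231, 0.4458, -1.0032)–(0.605054, 0.4458, -0.919475)  len=0.1035
  (v2,v6,v7) [-++] → (0.605054, 0.4458, -0.919475)–(0.99465, 0.4458, -0.3832)  len=0.6629
  (v2,v7,v3) [-+-] → (0.99465, 0.4458, -0.3832)–(0.99465, 0.4458, -0.0265147)  len=0.3567
  (v3,v7,v8) [-++] → (0.99465, 0.4458, -0.0265147)–(0.99465, 0.4458, 0.3832)  len=0.4097
  (v3,v8,v4) [-+-] → (0.99465, 0.4458, 0.3832)–(0.785033, 0.4458, 0.67175)  len=0.3567
  (v4,v8,v9) [-++] → (0.785033, 0.4458, 0.67175)–(0.544231, 0.4458, 1.0032)  len=0.4097
  (v4,v9,v5) [-+-] → (0.544231, 0.4458, 1.0032)–(0.4458, 0.4458, 1.03518)  len=0.1035
  (v6,v0,v10) [+-+] → (0.4458, 0.4458, -1.03518)–(0, 0.4458, -1.09517)  len=0.4498
  (v9,v13,v5) [++-] → (0, 0.4458, 1.09517)–(0.4458, 0.4458, 1.03518)  len=0.4498
  (v10,v0,v14) [+-+] → (0, 0.4458, -1.09517)–(-0.4458, 0.4458, -1.03518)  len=0.4498
  (v13,v17,v5) [++-] → (-0.4458, 0.4458, 1.03518)–(0, 0.4458, 1.09517)  len=0.4498
  (v14,v0,v18) [+--] → (-0.4458, 0.4458, -1.03518)–(-0.544231, 0.4458, -1.0032)  len=0.1035
  (v14,v18,v15) [+-+] → (-0.544231, 0.4458, -1.0032)–(-0.785033, 0.4458, -0.67175)  len=0.4097
  (v15,v18,v19) [+--] → (-0.785033, 0.4458, -0.67175)–(-0.99465, 0.4458, -0.3832)  len=0.3567
  (v15,v19,v16) [+-+] → (-0.99465, 0.4458, -0.3832)–(-0.99465, 0.4458, 0.0265147)  len=0.4097
  (v16,v19,v20) [+--] → (-0.99465, 0.4458, 0.0265147)–(-0.99465, 0.4458, 0.3832)  len=0.3567
  (v16,v20,v17) [+-+] → (-0.99465, 0.4458, 0.3832)–(-0.605054, 0.4458, 0.919475)  len=0.6629
  (v17,v20,v21) [+--] → (-0.605054, 0.4458, 0.919475)–(-0.544231, 0.4458, 1.0032)  len=0.1035
  (v17,v21,v5) [+--] → (-0.544231, 0.4458, 1.0032)–(-0.4458, 0.4458, 1.03518)  len=0.1035

Chained into 1 loop(s):
  loop 1: 20 segments, perimeter = 6.8114
Total perimeter = 6.811

loops=1 perimeter=6.811


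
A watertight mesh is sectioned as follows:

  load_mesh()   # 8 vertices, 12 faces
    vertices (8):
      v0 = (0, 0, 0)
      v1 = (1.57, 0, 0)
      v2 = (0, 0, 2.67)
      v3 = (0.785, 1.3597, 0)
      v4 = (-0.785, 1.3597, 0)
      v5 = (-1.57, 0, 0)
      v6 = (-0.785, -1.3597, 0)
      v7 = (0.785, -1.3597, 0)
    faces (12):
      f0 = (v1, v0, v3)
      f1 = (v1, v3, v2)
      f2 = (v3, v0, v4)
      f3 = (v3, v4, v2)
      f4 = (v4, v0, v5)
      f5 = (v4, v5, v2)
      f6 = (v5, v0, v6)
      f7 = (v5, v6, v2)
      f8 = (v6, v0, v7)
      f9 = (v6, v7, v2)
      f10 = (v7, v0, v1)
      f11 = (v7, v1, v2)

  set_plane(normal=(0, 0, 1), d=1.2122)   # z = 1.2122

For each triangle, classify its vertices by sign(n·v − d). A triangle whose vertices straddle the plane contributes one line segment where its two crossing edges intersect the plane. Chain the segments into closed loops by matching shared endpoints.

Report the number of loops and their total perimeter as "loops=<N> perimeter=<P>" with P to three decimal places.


Straddling triangles (6 of 12):
  (v1,v3,v2) [--+] → (0.428604, 0.742386, 1.2122)–(0.857208, 0, 1.2122)  len=0.8572
  (v3,v4,v2) [--+] → (-0.428604, 0.742386, 1.2122)–(0.428604, 0.742386, 1.2122)  len=0.8572
  (v4,v5,v2) [--+] → (-0.857208, 0, 1.2122)–(-0.428604, 0.742386, 1.2122)  len=0.8572
  (v5,v6,v2) [--+] → (-0.428604, -0.742386, 1.2122)–(-0.857208, 0, 1.2122)  len=0.8572
  (v6,v7,v2) [--+] → (0.428604, -0.742386, 1.2122)–(-0.428604, -0.742386, 1.2122)  len=0.8572
  (v7,v1,v2) [--+] → (0.857208, 0, 1.2122)–(0.428604, -0.742386, 1.2122)  len=0.8572

Chained into 1 loop(s):
  loop 1: 6 segments, perimeter = 5.1433
Total perimeter = 5.143

loops=1 perimeter=5.143


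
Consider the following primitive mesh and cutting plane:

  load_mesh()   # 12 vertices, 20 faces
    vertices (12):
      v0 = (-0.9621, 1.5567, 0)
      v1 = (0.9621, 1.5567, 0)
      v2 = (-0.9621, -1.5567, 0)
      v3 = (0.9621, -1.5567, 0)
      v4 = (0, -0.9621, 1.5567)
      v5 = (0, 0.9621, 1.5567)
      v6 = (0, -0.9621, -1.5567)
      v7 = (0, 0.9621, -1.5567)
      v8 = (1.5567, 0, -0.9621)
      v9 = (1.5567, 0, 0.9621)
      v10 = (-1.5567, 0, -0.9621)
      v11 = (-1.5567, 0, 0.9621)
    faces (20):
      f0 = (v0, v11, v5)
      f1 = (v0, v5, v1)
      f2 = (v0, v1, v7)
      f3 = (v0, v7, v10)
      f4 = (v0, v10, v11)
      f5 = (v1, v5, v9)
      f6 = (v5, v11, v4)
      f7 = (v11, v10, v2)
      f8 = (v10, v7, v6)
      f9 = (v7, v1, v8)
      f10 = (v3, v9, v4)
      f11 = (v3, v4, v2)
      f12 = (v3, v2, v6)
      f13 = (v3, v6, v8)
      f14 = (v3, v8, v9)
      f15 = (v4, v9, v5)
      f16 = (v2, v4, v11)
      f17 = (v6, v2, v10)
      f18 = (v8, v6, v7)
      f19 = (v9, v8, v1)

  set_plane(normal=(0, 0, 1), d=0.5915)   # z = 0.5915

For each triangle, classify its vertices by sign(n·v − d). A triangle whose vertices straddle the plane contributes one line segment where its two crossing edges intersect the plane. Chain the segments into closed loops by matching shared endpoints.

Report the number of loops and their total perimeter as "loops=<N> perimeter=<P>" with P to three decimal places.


Straddling triangles (10 of 20):
  (v0,v11,v5) [-++] → (-1.32766, 0.599639, 0.5915)–(-0.59653, 1.33077, 0.5915)  len=1.0340
  (v0,v5,v1) [-+-] → (-0.59653, 1.33077, 0.5915)–(0.59653, 1.33077, 0.5915)  len=1.1931
  (v0,v10,v11) [--+] → (-1.5567, 0, 0.5915)–(-1.32766, 0.599639, 0.5915)  len=0.6419
  (v1,v5,v9) [-++] → (0.59653, 1.33077, 0.5915)–(1.32766, 0.599639, 0.5915)  len=1.0340
  (v11,v10,v2) [+--] → (-1.5567, 0, 0.5915)–(-1.32766, -0.599639, 0.5915)  len=0.6419
  (v3,v9,v4) [-++] → (1.32766, -0.599639, 0.5915)–(0.59653, -1.33077, 0.5915)  len=1.0340
  (v3,v4,v2) [-+-] → (0.59653, -1.33077, 0.5915)–(-0.59653, -1.33077, 0.5915)  len=1.1931
  (v3,v8,v9) [--+] → (1.5567, 0, 0.5915)–(1.32766, -0.599639, 0.5915)  len=0.6419
  (v2,v4,v11) [-++] → (-0.59653, -1.33077, 0.5915)–(-1.32766, -0.599639, 0.5915)  len=1.0340
  (v9,v8,v1) [+--] → (1.5567, 0, 0.5915)–(1.32766, 0.599639, 0.5915)  len=0.6419

Chained into 1 loop(s):
  loop 1: 10 segments, perimeter = 9.0896
Total perimeter = 9.090

loops=1 perimeter=9.090


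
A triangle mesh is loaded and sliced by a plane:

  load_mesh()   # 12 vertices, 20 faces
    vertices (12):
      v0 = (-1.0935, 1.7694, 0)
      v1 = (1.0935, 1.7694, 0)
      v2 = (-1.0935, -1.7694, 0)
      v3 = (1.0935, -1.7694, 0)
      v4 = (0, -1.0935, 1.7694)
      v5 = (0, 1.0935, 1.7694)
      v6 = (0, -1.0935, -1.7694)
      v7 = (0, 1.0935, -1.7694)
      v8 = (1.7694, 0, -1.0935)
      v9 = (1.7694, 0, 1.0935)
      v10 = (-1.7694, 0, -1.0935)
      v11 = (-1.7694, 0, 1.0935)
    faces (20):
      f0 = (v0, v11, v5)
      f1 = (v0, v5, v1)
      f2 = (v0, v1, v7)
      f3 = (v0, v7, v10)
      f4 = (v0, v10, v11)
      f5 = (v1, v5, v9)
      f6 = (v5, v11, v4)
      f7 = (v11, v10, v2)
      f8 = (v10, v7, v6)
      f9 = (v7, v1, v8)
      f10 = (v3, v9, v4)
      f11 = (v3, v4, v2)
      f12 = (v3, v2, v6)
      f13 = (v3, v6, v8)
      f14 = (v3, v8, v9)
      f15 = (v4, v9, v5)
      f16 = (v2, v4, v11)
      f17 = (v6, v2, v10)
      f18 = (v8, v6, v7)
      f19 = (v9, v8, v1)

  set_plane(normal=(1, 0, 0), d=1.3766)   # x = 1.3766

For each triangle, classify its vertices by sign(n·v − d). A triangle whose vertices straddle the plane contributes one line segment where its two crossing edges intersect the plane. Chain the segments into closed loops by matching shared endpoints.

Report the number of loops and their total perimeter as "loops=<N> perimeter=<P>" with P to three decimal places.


loops=1 perimeter=7.247

Straddling triangles (8 of 20):
  (v1,v5,v9) [--+] → (1.3766, 0.242753, 1.24355)–(1.3766, 1.02829, 0.458011)  len=1.1109
  (v7,v1,v8) [--+] → (1.3766, 1.02829, -0.458011)–(1.3766, 0.242753, -1.24355)  len=1.1109
  (v3,v9,v4) [-+-] → (1.3766, -1.02829, 0.458011)–(1.3766, -0.242753, 1.24355)  len=1.1109
  (v3,v6,v8) [--+] → (1.3766, -0.242753, -1.24355)–(1.3766, -1.02829, -0.458011)  len=1.1109
  (v3,v8,v9) [-++] → (1.3766, -1.02829, -0.458011)–(1.3766, -1.02829, 0.458011)  len=0.9160
  (v4,v9,v5) [-+-] → (1.3766, -0.242753, 1.24355)–(1.3766, 0.242753, 1.24355)  len=0.4855
  (v8,v6,v7) [+--] → (1.3766, -0.242753, -1.24355)–(1.3766, 0.242753, -1.24355)  len=0.4855
  (v9,v8,v1) [++-] → (1.3766, 1.02829, -0.458011)–(1.3766, 1.02829, 0.458011)  len=0.9160

Chained into 1 loop(s):
  loop 1: 8 segments, perimeter = 7.2467
Total perimeter = 7.247


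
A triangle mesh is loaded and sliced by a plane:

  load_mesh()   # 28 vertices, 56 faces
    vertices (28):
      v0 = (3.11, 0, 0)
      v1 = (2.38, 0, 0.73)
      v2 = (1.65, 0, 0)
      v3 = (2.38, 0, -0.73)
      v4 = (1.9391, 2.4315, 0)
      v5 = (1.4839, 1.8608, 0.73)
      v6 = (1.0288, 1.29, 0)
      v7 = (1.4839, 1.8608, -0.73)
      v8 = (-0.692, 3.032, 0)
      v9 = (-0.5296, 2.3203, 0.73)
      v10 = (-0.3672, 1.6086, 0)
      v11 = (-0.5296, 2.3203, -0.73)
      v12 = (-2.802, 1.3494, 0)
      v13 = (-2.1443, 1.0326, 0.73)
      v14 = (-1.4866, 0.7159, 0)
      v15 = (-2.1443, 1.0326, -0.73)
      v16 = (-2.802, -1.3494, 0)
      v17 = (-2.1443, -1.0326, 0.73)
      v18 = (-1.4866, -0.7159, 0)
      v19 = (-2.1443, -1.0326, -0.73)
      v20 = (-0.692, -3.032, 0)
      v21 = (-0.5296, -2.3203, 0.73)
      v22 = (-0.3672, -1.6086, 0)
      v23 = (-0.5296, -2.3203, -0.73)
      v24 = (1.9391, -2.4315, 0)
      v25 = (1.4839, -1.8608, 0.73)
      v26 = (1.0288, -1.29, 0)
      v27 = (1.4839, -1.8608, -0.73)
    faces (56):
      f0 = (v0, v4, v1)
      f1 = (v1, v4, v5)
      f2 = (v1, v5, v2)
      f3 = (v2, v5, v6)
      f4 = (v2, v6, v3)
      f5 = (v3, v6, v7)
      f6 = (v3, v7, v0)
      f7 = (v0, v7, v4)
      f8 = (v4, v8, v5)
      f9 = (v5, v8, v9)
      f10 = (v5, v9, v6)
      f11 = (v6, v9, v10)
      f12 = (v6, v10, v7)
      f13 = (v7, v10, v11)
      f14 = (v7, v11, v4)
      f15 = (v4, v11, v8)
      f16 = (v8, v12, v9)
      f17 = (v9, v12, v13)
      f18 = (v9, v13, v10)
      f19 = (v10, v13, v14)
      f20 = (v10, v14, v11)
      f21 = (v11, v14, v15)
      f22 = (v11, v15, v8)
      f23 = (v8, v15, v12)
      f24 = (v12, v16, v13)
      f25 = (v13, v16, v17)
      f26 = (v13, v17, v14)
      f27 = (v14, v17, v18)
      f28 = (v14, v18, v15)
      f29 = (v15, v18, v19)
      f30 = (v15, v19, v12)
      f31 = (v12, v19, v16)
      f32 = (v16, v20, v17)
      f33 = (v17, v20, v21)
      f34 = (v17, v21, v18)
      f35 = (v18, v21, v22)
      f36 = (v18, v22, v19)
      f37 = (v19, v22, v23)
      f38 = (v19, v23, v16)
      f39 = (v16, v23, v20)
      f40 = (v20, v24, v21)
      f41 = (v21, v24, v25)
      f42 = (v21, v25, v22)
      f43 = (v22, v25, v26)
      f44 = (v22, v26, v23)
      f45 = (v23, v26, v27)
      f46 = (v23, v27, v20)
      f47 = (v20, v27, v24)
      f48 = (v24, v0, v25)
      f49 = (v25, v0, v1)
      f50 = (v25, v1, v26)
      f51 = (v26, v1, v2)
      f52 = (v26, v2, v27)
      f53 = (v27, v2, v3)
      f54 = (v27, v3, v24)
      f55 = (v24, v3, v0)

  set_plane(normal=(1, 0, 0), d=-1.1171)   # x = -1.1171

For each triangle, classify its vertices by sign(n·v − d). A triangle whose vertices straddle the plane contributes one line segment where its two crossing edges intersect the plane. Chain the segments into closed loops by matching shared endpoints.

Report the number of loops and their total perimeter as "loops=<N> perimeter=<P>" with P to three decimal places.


loops=2 perimeter=8.910

Straddling triangles (16 of 56):
  (v8,v12,v9) [+-+] → (-1.1171, 2.69301, 0)–(-1.1171, 2.06929, 0.541268)  len=0.8258
  (v9,v12,v13) [+--] → (-1.1171, 2.06929, 0.541268)–(-1.1171, 1.85178, 0.73)  len=0.2880
  (v9,v13,v10) [+-+] → (-1.1171, 1.85178, 0.73)–(-1.1171, 1.36554, 0.308045)  len=0.6438
  (v10,v13,v14) [+--] → (-1.1171, 1.36554, 0.308045)–(-1.1171, 1.01057, 0)  len=0.4700
  (v10,v14,v11) [+-+] → (-1.1171, 1.01057, 0)–(-1.1171, 1.33536, -0.281855)  len=0.4300
  (v11,v14,v15) [+--] → (-1.1171, 1.33536, -0.281855)–(-1.1171, 1.85178, -0.73)  len=0.6838
  (v11,v15,v8) [+-+] → (-1.1171, 1.85178, -0.73)–(-1.1171, 2.44676, -0.213677)  len=0.7878
  (v8,v15,v12) [+--] → (-1.1171, 2.44676, -0.213677)–(-1.1171, 2.69301, 0)  len=0.3260
  (v16,v20,v17) [-+-] → (-1.1171, -2.69301, 0)–(-1.1171, -2.44676, 0.213677)  len=0.3260
  (v17,v20,v21) [-++] → (-1.1171, -2.44676, 0.213677)–(-1.1171, -1.85178, 0.73)  len=0.7878
  (v17,v21,v18) [-+-] → (-1.1171, -1.85178, 0.73)–(-1.1171, -1.33536, 0.281855)  len=0.6838
  (v18,v21,v22) [-++] → (-1.1171, -1.33536, 0.281855)–(-1.1171, -1.01057, 0)  len=0.4300
  (v18,v22,v19) [-+-] → (-1.1171, -1.01057, 0)–(-1.1171, -1.36554, -0.308045)  len=0.4700
  (v19,v22,v23) [-++] → (-1.1171, -1.36554, -0.308045)–(-1.1171, -1.85178, -0.73)  len=0.6438
  (v19,v23,v16) [-+-] → (-1.1171, -1.85178, -0.73)–(-1.1171, -2.06929, -0.541268)  len=0.2880
  (v16,v23,v20) [-++] → (-1.1171, -2.06929, -0.541268)–(-1.1171, -2.69301, 0)  len=0.8258

Chained into 2 loop(s):
  loop 1: 8 segments, perimeter = 4.4552
  loop 2: 8 segments, perimeter = 4.4552
Total perimeter = 8.910


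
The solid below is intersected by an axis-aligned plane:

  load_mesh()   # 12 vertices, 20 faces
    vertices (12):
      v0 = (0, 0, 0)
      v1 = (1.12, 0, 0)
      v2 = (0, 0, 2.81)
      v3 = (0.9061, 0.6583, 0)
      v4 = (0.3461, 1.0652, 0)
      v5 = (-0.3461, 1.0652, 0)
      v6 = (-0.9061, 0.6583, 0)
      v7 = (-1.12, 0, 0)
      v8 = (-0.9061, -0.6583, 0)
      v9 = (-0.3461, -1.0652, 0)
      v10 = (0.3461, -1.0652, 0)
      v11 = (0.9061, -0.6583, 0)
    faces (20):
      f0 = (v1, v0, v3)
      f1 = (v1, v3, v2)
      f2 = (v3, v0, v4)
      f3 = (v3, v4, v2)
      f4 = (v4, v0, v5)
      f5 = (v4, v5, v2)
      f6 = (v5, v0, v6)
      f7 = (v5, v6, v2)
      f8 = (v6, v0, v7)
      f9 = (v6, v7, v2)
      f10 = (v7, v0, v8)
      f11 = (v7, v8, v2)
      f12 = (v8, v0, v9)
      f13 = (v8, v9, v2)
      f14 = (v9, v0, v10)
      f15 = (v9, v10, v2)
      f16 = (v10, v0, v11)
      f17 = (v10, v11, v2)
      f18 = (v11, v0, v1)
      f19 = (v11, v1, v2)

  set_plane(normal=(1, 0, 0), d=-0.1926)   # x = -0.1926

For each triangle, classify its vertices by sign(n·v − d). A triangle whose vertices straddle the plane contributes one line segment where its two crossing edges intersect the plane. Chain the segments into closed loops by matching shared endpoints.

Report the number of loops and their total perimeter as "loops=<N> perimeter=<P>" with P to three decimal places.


Straddling triangles (12 of 20):
  (v4,v0,v5) [++-] → (-0.1926, 0.592769, 0)–(-0.1926, 1.0652, 0)  len=0.4724
  (v4,v5,v2) [+-+] → (-0.1926, 1.0652, 0)–(-0.1926, 0.592769, 1.24627)  len=1.3328
  (v5,v0,v6) [-+-] → (-0.1926, 0.592769, 0)–(-0.1926, 0.139928, 0)  len=0.4528
  (v5,v6,v2) [--+] → (-0.1926, 0.139928, 2.21271)–(-0.1926, 0.592769, 1.24627)  len=1.0673
  (v6,v0,v7) [-+-] → (-0.1926, 0.139928, 0)–(-0.1926, 0, 0)  len=0.1399
  (v6,v7,v2) [--+] → (-0.1926, 0, 2.32678)–(-0.1926, 0.139928, 2.21271)  len=0.1805
  (v7,v0,v8) [-+-] → (-0.1926, 0, 0)–(-0.1926, -0.139928, 0)  len=0.1399
  (v7,v8,v2) [--+] → (-0.1926, -0.139928, 2.21271)–(-0.1926, 0, 2.32678)  len=0.1805
  (v8,v0,v9) [-+-] → (-0.1926, -0.139928, 0)–(-0.1926, -0.592769, 0)  len=0.4528
  (v8,v9,v2) [--+] → (-0.1926, -0.592769, 1.24627)–(-0.1926, -0.139928, 2.21271)  len=1.0673
  (v9,v0,v10) [-++] → (-0.1926, -0.592769, 0)–(-0.1926, -1.0652, 0)  len=0.4724
  (v9,v10,v2) [-++] → (-0.1926, -1.0652, 0)–(-0.1926, -0.592769, 1.24627)  len=1.3328

Chained into 1 loop(s):
  loop 1: 12 segments, perimeter = 7.2916
Total perimeter = 7.292

loops=1 perimeter=7.292


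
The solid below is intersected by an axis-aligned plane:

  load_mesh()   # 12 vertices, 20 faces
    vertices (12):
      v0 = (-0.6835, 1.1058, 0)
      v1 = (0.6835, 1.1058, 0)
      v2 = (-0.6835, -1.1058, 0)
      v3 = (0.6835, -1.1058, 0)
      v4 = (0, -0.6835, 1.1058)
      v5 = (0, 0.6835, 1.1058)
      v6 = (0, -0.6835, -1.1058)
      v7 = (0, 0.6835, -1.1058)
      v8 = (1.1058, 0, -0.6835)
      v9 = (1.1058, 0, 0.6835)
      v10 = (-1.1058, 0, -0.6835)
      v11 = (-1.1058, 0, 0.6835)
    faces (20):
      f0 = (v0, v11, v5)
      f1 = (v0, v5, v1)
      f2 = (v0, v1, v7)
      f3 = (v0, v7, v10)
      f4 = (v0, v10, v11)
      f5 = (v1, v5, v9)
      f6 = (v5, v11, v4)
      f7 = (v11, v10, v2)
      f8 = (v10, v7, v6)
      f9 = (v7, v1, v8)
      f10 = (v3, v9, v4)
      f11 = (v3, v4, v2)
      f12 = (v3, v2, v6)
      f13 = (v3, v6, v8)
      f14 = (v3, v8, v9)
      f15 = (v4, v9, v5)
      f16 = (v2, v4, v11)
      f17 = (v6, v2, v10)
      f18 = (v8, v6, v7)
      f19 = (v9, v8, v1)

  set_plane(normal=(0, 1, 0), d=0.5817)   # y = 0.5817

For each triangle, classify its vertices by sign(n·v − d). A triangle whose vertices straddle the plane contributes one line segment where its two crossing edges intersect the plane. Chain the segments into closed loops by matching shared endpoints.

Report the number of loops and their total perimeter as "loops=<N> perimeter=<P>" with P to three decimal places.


loops=1 perimeter=6.068

Straddling triangles (10 of 20):
  (v0,v11,v5) [+-+] → (-0.883651, 0.5817, 0.323949)–(-0.164697, 0.5817, 1.0429)  len=1.0168
  (v0,v7,v10) [++-] → (-0.164697, 0.5817, -1.0429)–(-0.883651, 0.5817, -0.323949)  len=1.0168
  (v0,v10,v11) [+--] → (-0.883651, 0.5817, -0.323949)–(-0.883651, 0.5817, 0.323949)  len=0.6479
  (v1,v5,v9) [++-] → (0.164697, 0.5817, 1.0429)–(0.883651, 0.5817, 0.323949)  len=1.0168
  (v5,v11,v4) [+--] → (-0.164697, 0.5817, 1.0429)–(0, 0.5817, 1.1058)  len=0.1763
  (v10,v7,v6) [-+-] → (-0.164697, 0.5817, -1.0429)–(0, 0.5817, -1.1058)  len=0.1763
  (v7,v1,v8) [++-] → (0.883651, 0.5817, -0.323949)–(0.164697, 0.5817, -1.0429)  len=1.0168
  (v4,v9,v5) [--+] → (0.164697, 0.5817, 1.0429)–(0, 0.5817, 1.1058)  len=0.1763
  (v8,v6,v7) [--+] → (0, 0.5817, -1.1058)–(0.164697, 0.5817, -1.0429)  len=0.1763
  (v9,v8,v1) [--+] → (0.883651, 0.5817, -0.323949)–(0.883651, 0.5817, 0.323949)  len=0.6479

Chained into 1 loop(s):
  loop 1: 10 segments, perimeter = 6.0680
Total perimeter = 6.068


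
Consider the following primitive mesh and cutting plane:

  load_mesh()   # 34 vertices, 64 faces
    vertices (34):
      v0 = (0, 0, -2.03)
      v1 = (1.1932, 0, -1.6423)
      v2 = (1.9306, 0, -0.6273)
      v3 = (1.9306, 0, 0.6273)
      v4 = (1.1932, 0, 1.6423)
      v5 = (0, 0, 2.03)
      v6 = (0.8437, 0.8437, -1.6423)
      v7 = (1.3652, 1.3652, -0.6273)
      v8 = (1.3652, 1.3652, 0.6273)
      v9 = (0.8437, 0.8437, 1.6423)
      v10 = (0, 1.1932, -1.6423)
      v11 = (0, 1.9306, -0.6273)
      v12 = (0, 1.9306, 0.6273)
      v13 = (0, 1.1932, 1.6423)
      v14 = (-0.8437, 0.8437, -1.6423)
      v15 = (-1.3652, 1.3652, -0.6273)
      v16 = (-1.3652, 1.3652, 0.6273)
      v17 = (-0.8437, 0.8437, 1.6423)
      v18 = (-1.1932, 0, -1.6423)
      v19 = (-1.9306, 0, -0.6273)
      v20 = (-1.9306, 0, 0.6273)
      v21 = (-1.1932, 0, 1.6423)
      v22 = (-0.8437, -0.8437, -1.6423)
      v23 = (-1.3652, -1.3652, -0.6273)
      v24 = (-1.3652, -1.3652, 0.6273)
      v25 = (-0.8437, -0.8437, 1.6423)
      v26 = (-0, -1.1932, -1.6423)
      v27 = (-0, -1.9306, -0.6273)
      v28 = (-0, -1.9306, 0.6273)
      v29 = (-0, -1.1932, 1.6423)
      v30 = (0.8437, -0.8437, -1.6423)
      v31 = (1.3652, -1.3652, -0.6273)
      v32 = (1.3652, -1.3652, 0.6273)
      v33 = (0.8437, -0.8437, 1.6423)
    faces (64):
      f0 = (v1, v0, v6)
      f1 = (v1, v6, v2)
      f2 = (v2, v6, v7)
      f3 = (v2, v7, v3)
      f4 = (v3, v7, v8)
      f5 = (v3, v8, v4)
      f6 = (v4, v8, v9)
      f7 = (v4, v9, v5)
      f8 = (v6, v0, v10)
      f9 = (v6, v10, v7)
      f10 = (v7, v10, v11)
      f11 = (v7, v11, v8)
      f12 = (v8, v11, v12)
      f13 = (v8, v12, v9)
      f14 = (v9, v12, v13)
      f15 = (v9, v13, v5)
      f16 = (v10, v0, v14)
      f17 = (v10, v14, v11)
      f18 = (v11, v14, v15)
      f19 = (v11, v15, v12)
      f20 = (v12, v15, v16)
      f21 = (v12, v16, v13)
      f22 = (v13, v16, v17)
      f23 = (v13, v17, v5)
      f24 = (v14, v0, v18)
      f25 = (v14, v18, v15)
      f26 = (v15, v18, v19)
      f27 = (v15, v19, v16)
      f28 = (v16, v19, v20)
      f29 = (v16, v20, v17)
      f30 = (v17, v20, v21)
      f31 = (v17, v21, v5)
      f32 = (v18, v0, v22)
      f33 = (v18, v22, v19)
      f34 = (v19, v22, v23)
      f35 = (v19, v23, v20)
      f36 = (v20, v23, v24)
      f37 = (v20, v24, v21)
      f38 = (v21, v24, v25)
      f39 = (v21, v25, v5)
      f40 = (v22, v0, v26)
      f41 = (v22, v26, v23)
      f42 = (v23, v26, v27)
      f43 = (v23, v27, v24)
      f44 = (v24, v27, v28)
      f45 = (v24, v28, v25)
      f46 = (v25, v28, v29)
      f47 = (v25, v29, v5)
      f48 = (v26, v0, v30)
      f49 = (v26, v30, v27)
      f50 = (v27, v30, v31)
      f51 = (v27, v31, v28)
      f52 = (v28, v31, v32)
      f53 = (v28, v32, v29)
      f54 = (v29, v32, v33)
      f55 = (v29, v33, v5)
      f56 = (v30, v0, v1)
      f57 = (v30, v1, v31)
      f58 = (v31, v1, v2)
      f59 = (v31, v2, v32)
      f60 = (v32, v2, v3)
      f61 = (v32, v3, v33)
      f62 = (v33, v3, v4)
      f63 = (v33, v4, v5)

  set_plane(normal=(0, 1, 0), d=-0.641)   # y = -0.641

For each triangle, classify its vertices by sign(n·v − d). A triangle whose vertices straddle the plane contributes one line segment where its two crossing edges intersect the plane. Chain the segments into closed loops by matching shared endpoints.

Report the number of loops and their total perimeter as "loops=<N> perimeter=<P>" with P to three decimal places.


Straddling triangles (20 of 64):
  (v18,v0,v22) [++-] → (-0.641, -0.641, -1.73545)–(-0.927668, -0.641, -1.6423)  len=0.3014
  (v18,v22,v19) [+-+] → (-0.927668, -0.641, -1.6423)–(-1.10483, -0.641, -1.39844)  len=0.3014
  (v19,v22,v23) [+--] → (-1.10483, -0.641, -1.39844)–(-1.66513, -0.641, -0.6273)  len=0.9532
  (v19,v23,v20) [+-+] → (-1.66513, -0.641, -0.6273)–(-1.66513, -0.641, 0.0382298)  len=0.6655
  (v20,v23,v24) [+--] → (-1.66513, -0.641, 0.0382298)–(-1.66513, -0.641, 0.6273)  len=0.5891
  (v20,v24,v21) [+-+] → (-1.66513, -0.641, 0.6273)–(-1.27396, -0.641, 1.16573)  len=0.6655
  (v21,v24,v25) [+--] → (-1.27396, -0.641, 1.16573)–(-0.927668, -0.641, 1.6423)  len=0.5891
  (v21,v25,v5) [+-+] → (-0.927668, -0.641, 1.6423)–(-0.641, -0.641, 1.73545)  len=0.3014
  (v22,v0,v26) [-+-] → (-0.641, -0.641, -1.73545)–(0, -0.641, -1.82172)  len=0.6468
  (v25,v29,v5) [--+] → (0, -0.641, 1.82172)–(-0.641, -0.641, 1.73545)  len=0.6468
  (v26,v0,v30) [-+-] → (0, -0.641, -1.82172)–(0.641, -0.641, -1.73545)  len=0.6468
  (v29,v33,v5) [--+] → (0.641, -0.641, 1.73545)–(0, -0.641, 1.82172)  len=0.6468
  (v30,v0,v1) [-++] → (0.641, -0.641, -1.73545)–(0.927668, -0.641, -1.6423)  len=0.3014
  (v30,v1,v31) [-+-] → (0.927668, -0.641, -1.6423)–(1.27396, -0.641, -1.16573)  len=0.5891
  (v31,v1,v2) [-++] → (1.27396, -0.641, -1.16573)–(1.66513, -0.641, -0.6273)  len=0.6655
  (v31,v2,v32) [-+-] → (1.66513, -0.641, -0.6273)–(1.66513, -0.641, -0.0382298)  len=0.5891
  (v32,v2,v3) [-++] → (1.66513, -0.641, -0.0382298)–(1.66513, -0.641, 0.6273)  len=0.6655
  (v32,v3,v33) [-+-] → (1.66513, -0.641, 0.6273)–(1.10483, -0.641, 1.39844)  len=0.9532
  (v33,v3,v4) [-++] → (1.10483, -0.641, 1.39844)–(0.927668, -0.641, 1.6423)  len=0.3014
  (v33,v4,v5) [-++] → (0.927668, -0.641, 1.6423)–(0.641, -0.641, 1.73545)  len=0.3014

Chained into 1 loop(s):
  loop 1: 20 segments, perimeter = 11.3205
Total perimeter = 11.320

loops=1 perimeter=11.320


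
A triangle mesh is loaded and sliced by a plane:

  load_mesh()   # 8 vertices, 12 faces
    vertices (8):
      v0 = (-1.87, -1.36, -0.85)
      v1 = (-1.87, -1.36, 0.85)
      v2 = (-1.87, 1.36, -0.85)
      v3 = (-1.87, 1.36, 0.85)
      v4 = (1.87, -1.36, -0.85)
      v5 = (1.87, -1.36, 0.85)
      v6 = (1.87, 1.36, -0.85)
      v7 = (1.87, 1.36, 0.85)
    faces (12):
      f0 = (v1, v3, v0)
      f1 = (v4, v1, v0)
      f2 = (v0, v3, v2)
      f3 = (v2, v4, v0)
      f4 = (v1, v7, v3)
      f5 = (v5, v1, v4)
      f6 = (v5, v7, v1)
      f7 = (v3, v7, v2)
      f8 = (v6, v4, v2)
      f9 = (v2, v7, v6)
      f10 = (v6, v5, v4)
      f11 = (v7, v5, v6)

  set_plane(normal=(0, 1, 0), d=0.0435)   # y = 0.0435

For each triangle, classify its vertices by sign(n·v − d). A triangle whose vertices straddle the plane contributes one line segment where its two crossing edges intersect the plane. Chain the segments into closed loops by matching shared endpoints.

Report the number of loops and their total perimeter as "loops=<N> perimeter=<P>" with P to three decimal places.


loops=1 perimeter=10.880

Straddling triangles (8 of 12):
  (v1,v3,v0) [-+-] → (-1.87, 0.0435, 0.85)–(-1.87, 0.0435, 0.0271875)  len=0.8228
  (v0,v3,v2) [-++] → (-1.87, 0.0435, 0.0271875)–(-1.87, 0.0435, -0.85)  len=0.8772
  (v2,v4,v0) [+--] → (-0.0598125, 0.0435, -0.85)–(-1.87, 0.0435, -0.85)  len=1.8102
  (v1,v7,v3) [-++] → (0.0598125, 0.0435, 0.85)–(-1.87, 0.0435, 0.85)  len=1.9298
  (v5,v7,v1) [-+-] → (1.87, 0.0435, 0.85)–(0.0598125, 0.0435, 0.85)  len=1.8102
  (v6,v4,v2) [+-+] → (1.87, 0.0435, -0.85)–(-0.0598125, 0.0435, -0.85)  len=1.9298
  (v6,v5,v4) [+--] → (1.87, 0.0435, -0.0271875)–(1.87, 0.0435, -0.85)  len=0.8228
  (v7,v5,v6) [+-+] → (1.87, 0.0435, 0.85)–(1.87, 0.0435, -0.0271875)  len=0.8772

Chained into 1 loop(s):
  loop 1: 8 segments, perimeter = 10.8800
Total perimeter = 10.880


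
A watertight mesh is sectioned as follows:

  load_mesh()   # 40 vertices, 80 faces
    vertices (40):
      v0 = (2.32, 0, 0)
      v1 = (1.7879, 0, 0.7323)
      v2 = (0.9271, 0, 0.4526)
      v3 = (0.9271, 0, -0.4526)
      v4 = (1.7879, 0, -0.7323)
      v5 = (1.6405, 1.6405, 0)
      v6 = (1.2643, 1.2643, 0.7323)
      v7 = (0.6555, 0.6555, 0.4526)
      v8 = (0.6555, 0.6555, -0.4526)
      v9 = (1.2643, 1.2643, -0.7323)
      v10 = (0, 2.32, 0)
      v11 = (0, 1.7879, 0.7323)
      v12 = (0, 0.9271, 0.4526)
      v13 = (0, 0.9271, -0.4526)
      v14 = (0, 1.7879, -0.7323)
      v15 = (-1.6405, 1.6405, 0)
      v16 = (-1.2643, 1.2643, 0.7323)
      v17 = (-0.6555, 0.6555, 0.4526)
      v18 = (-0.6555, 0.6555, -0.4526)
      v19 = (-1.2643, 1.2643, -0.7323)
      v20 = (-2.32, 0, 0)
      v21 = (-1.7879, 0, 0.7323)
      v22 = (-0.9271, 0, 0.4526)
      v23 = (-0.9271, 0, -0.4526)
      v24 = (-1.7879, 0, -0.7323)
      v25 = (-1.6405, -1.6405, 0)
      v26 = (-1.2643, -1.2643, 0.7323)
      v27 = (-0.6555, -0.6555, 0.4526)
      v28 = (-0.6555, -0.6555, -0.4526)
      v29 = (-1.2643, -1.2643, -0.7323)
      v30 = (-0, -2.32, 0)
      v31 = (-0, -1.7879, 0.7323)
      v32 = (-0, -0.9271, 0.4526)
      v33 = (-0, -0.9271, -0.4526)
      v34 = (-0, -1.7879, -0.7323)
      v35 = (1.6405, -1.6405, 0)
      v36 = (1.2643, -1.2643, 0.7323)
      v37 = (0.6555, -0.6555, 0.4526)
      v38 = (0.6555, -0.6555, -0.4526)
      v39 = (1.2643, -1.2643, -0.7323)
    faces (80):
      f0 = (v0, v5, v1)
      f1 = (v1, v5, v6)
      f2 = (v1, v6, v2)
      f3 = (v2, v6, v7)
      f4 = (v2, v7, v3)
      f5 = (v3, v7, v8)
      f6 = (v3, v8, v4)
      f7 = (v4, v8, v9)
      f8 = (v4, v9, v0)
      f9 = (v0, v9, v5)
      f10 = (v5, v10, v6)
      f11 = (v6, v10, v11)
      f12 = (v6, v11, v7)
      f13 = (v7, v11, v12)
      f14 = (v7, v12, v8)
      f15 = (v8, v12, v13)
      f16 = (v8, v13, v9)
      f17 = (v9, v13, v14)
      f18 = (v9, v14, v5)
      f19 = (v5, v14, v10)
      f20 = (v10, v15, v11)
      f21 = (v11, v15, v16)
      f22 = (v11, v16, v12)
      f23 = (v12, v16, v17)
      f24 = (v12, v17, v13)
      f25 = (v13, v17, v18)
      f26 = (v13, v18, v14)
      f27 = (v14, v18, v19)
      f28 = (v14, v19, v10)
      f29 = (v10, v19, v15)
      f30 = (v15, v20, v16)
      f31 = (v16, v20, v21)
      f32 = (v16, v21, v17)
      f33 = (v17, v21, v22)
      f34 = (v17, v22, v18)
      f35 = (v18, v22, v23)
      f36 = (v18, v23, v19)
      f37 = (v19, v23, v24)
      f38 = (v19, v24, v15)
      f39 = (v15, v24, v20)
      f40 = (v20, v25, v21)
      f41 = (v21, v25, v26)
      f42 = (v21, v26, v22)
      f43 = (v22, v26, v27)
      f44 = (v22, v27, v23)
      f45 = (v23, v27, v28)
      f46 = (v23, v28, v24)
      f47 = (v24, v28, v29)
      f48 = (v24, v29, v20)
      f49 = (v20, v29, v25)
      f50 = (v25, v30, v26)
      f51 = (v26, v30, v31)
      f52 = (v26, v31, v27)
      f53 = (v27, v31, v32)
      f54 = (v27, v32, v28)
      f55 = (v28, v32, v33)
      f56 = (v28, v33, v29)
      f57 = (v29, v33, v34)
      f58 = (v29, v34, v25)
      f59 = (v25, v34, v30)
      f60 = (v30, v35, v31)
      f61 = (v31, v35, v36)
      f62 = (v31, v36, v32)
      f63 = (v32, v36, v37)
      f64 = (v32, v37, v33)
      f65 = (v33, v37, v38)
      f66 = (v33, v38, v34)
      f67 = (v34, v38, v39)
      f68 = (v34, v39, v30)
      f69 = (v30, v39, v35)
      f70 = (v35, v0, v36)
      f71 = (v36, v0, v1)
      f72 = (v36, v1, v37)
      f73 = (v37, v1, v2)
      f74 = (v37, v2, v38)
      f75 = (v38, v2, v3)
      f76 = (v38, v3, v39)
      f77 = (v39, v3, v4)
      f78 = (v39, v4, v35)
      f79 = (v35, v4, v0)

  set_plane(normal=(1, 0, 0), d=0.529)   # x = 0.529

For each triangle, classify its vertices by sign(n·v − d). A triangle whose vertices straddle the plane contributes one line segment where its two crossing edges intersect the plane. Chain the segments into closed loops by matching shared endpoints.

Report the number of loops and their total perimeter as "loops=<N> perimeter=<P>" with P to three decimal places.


Straddling triangles (20 of 80):
  (v5,v10,v6) [+-+] → (0.529, 2.10089, 0)–(0.529, 1.87828, 0.306404)  len=0.3787
  (v6,v10,v11) [+--] → (0.529, 1.87828, 0.306404)–(0.529, 1.56882, 0.7323)  len=0.5265
  (v6,v11,v7) [+-+] → (0.529, 1.56882, 0.7323)–(0.529, 0.874033, 0.506577)  len=0.7305
  (v7,v11,v12) [+--] → (0.529, 0.874033, 0.506577)–(0.529, 0.707914, 0.4526)  len=0.1747
  (v7,v12,v8) [+-+] → (0.529, 0.707914, 0.4526)–(0.529, 0.707914, -0.277912)  len=0.7305
  (v8,v12,v13) [+--] → (0.529, 0.707914, -0.277912)–(0.529, 0.707914, -0.4526)  len=0.1747
  (v8,v13,v9) [+-+] → (0.529, 0.707914, -0.4526)–(0.529, 1.06819, -0.56963)  len=0.3788
  (v9,v13,v14) [+--] → (0.529, 1.06819, -0.56963)–(0.529, 1.56882, -0.7323)  len=0.5264
  (v9,v14,v5) [+-+] → (0.529, 1.56882, -0.7323)–(0.529, 1.74037, -0.496161)  len=0.2919
  (v5,v14,v10) [+--] → (0.529, 1.74037, -0.496161)–(0.529, 2.10089, 0)  len=0.6133
  (v30,v35,v31) [-+-] → (0.529, -2.10089, 0)–(0.529, -1.74037, 0.496161)  len=0.6133
  (v31,v35,v36) [-++] → (0.529, -1.74037, 0.496161)–(0.529, -1.56882, 0.7323)  len=0.2919
  (v31,v36,v32) [-+-] → (0.529, -1.56882, 0.7323)–(0.529, -1.06819, 0.56963)  len=0.5264
  (v32,v36,v37) [-++] → (0.529, -1.06819, 0.56963)–(0.529, -0.707914, 0.4526)  len=0.3788
  (v32,v37,v33) [-+-] → (0.529, -0.707914, 0.4526)–(0.529, -0.707914, 0.277912)  len=0.1747
  (v33,v37,v38) [-++] → (0.529, -0.707914, 0.277912)–(0.529, -0.707914, -0.4526)  len=0.7305
  (v33,v38,v34) [-+-] → (0.529, -0.707914, -0.4526)–(0.529, -0.874033, -0.506577)  len=0.1747
  (v34,v38,v39) [-++] → (0.529, -0.874033, -0.506577)–(0.529, -1.56882, -0.7323)  len=0.7305
  (v34,v39,v30) [-+-] → (0.529, -1.56882, -0.7323)–(0.529, -1.87828, -0.306404)  len=0.5265
  (v30,v39,v35) [-++] → (0.529, -1.87828, -0.306404)–(0.529, -2.10089, 0)  len=0.3787

Chained into 2 loop(s):
  loop 1: 10 segments, perimeter = 4.5260
  loop 2: 10 segments, perimeter = 4.5260
Total perimeter = 9.052

loops=2 perimeter=9.052
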